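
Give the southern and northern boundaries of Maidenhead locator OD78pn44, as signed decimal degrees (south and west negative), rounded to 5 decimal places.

-51.44167, -51.43750

Field O=14, D=3: +14·20° lon, +3·10° lat → SW at lon 100°, lat -60°.
Square 7, 8: +7·2° lon, +8·1° lat → SW at lon 114°, lat -52°.
Subsquare p=15, n=13: +15·0.0833333° lon, +13·0.0416667° lat → SW at lon 115.25°, lat -51.4583°.
Extended square 4, 4: +4·0.00833333° lon, +4·0.00416667° lat → SW at lon 115.283°, lat -51.4417°.
Cell spans 0.00833333° lon × 0.00416667° lat.
south -51.44167, north -51.43750.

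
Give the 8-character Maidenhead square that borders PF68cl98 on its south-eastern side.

Longitude extended square 9; +1 → 10, wraps to 0, carry into subsquare.
Longitude subsquare c = 2; +1 → 3 = d.
Latitude extended square 8; −1 → 7.

PF68dl07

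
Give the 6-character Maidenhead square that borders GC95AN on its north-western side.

GC85xo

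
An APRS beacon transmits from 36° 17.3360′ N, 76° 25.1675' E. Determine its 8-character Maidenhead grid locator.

MM86fg09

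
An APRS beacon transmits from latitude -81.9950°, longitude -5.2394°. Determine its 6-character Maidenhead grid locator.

IA78ja

Add 180° to longitude and 90° to latitude: 174.7606, 8.0050.
Field: lon ⌊174.7606/20⌋ = 8 → I; lat ⌊8.0050/10⌋ = 0 → A.
Square: lon ⌊14.7606/2⌋ = 7; lat ⌊8.0050/1⌋ = 8.
Subsquare: lon ⌊0.7606/0.0833333⌋ = 9 → j; lat ⌊0.0050/0.0416667⌋ = 0 → a.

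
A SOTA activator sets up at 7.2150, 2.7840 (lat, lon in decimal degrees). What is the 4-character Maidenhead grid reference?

Add 180° to longitude and 90° to latitude: 182.78, 97.22.
Field: 182.78/20 → 9 → J, 97.22/10 → 9 → J; chars JJ.
Square: 2.78/2 → 1, 7.22/1 → 7; chars 17.

JJ17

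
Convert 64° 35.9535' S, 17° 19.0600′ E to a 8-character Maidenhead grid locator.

Add 180° to longitude and 90° to latitude: 197.31767, 25.40077.
Field: 197.31767/20 → 9 → J, 25.40077/10 → 2 → C; chars JC.
Square: 17.31767/2 → 8, 5.40077/1 → 5; chars 85.
Subsquare: 1.31767/0.0833333 → 15 → p, 0.40077/0.0416667 → 9 → j; chars pj.
Extended square: 0.06767/0.00833333 → 8, 0.02577/0.00416667 → 6; chars 86.

JC85pj86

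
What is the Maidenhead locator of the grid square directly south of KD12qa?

KD11qx

Latitude subsquare a = 0; −1 → -1, wraps to 23 = x, carry into square.
Latitude square 2; −1 → 1.
The longitude characters are unchanged.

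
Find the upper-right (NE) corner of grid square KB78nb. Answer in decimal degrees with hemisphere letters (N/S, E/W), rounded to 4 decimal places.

Field K=10, B=1: +10·20° lon, +1·10° lat → SW at lon 20°, lat -80°.
Square 7, 8: +7·2° lon, +8·1° lat → SW at lon 34°, lat -72°.
Subsquare n=13, b=1: +13·0.0833333° lon, +1·0.0416667° lat → SW at lon 35.0833°, lat -71.9583°.
Cell spans 0.0833333° lon × 0.0416667° lat. NE corner is SW corner plus one full cell.
latitude 71.9167° S, longitude 35.1667° E.

71.9167° S, 35.1667° E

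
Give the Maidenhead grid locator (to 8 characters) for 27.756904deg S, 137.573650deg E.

PG82sf88

Add 180° to longitude and 90° to latitude: 317.57365, 62.24310.
Field: lon ⌊317.57365/20⌋ = 15 → P; lat ⌊62.24310/10⌋ = 6 → G.
Square: lon ⌊17.57365/2⌋ = 8; lat ⌊2.24310/1⌋ = 2.
Subsquare: lon ⌊1.57365/0.0833333⌋ = 18 → s; lat ⌊0.24310/0.0416667⌋ = 5 → f.
Extended square: lon ⌊0.07365/0.00833333⌋ = 8; lat ⌊0.03476/0.00416667⌋ = 8.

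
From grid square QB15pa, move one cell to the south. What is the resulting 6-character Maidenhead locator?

QB14px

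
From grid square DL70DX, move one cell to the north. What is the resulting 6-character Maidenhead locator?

DL71da

Latitude subsquare x = 23; +1 → 24, wraps to 0 = a, carry into square.
Latitude square 0; +1 → 1.
The longitude characters are unchanged.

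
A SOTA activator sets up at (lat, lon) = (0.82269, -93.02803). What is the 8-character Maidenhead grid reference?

EJ30lt67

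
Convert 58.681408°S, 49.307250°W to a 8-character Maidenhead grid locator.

Shift to the Maidenhead origin (180°W, 90°S): lon 130.69275, lat 31.31859.
Field (20°×10°, letters A–R): lon ⌊130.69275/20⌋ = 6 → G; lat ⌊31.31859/10⌋ = 3 → D.
Square (2°×1°, digits 0–9): lon ⌊10.69275/2⌋ = 5; lat ⌊1.31859/1⌋ = 1.
Subsquare (5′×2.5′, letters a–x): lon ⌊0.69275/0.0833333⌋ = 8 → i; lat ⌊0.31859/0.0416667⌋ = 7 → h.
Extended square (30″×15″, digits 0–9): lon ⌊0.02608/0.00833333⌋ = 3; lat ⌊0.02693/0.00416667⌋ = 6.

GD51ih36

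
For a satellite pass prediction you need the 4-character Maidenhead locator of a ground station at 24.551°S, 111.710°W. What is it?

Add 180° to longitude and 90° to latitude: 68.29, 65.45.
Field: lon ⌊68.29/20⌋ = 3 → D; lat ⌊65.45/10⌋ = 6 → G.
Square: lon ⌊8.29/2⌋ = 4; lat ⌊5.45/1⌋ = 5.

DG45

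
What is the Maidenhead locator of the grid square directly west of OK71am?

Longitude subsquare a = 0; −1 → -1, wraps to 23 = x, carry into square.
Longitude square 7; −1 → 6.
The latitude characters are unchanged.

OK61xm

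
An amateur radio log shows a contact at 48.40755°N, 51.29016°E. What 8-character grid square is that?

LN58pj47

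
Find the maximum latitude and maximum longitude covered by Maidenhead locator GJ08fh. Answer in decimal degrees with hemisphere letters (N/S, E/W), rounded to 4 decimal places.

8.3333° N, 59.5000° W

Field G=6, J=9: +6·20° lon, +9·10° lat → SW at lon -60°, lat 0°.
Square 0, 8: +0·2° lon, +8·1° lat → SW at lon -60°, lat 8°.
Subsquare f=5, h=7: +5·0.0833333° lon, +7·0.0416667° lat → SW at lon -59.5833°, lat 8.29167°.
Cell spans 0.0833333° lon × 0.0416667° lat. NE corner is SW corner plus one full cell.
latitude 8.3333° N, longitude 59.5000° W.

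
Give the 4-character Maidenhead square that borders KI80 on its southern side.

Latitude square 0; −1 → -1, wraps to 9, carry into field.
Latitude field I = 8; −1 → 7 = H.
The longitude characters are unchanged.

KH89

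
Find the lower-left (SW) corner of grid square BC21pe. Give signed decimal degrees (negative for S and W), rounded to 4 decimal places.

-68.8333, -154.7500

Field B=1, C=2: +1·20° lon, +2·10° lat → SW at lon -160°, lat -70°.
Square 2, 1: +2·2° lon, +1·1° lat → SW at lon -156°, lat -69°.
Subsquare p=15, e=4: +15·0.0833333° lon, +4·0.0416667° lat → SW at lon -154.75°, lat -68.8333°.
latitude -68.8333, longitude -154.7500.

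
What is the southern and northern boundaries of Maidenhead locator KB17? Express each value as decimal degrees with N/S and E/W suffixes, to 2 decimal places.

73.00° S, 72.00° S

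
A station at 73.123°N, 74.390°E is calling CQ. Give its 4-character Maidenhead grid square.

MQ73

Shift to the Maidenhead origin (180°W, 90°S): lon 254.39, lat 163.12.
Field: lon ⌊254.39/20⌋ = 12 → M; lat ⌊163.12/10⌋ = 16 → Q.
Square: lon ⌊14.39/2⌋ = 7; lat ⌊3.12/1⌋ = 3.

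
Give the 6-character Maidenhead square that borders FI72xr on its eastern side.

Longitude subsquare x = 23; +1 → 24, wraps to 0 = a, carry into square.
Longitude square 7; +1 → 8.
The latitude characters are unchanged.

FI82ar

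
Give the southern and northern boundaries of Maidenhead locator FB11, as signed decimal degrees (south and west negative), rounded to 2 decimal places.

Field F=5, B=1: +5·20° lon, +1·10° lat → SW at lon -80°, lat -80°.
Square 1, 1: +1·2° lon, +1·1° lat → SW at lon -78°, lat -79°.
Cell spans 2° lon × 1° lat.
south -79.00, north -78.00.

-79.00, -78.00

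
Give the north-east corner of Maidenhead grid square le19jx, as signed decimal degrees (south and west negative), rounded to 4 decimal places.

Field L=11, E=4: +11·20° lon, +4·10° lat → SW at lon 40°, lat -50°.
Square 1, 9: +1·2° lon, +9·1° lat → SW at lon 42°, lat -41°.
Subsquare j=9, x=23: +9·0.0833333° lon, +23·0.0416667° lat → SW at lon 42.75°, lat -40.0417°.
Cell spans 0.0833333° lon × 0.0416667° lat. NE corner is SW corner plus one full cell.
latitude -40.0000, longitude 42.8333.

-40.0000, 42.8333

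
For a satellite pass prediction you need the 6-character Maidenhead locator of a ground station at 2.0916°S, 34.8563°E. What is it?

Add 180° to longitude and 90° to latitude: 214.8563, 87.9084.
Field (20°×10°, letters A–R): lon ⌊214.8563/20⌋ = 10 → K; lat ⌊87.9084/10⌋ = 8 → I.
Square (2°×1°, digits 0–9): lon ⌊14.8563/2⌋ = 7; lat ⌊7.9084/1⌋ = 7.
Subsquare (5′×2.5′, letters a–x): lon ⌊0.8563/0.0833333⌋ = 10 → k; lat ⌊0.9084/0.0416667⌋ = 21 → v.

KI77kv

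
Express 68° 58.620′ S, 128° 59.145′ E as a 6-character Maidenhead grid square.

PC41la

Offset from 180°W / 90°S: lon 308.9857°, lat 21.0230°.
Field (20°×10°, letters A–R): lon ⌊308.9857/20⌋ = 15 → P; lat ⌊21.0230/10⌋ = 2 → C.
Square (2°×1°, digits 0–9): lon ⌊8.9857/2⌋ = 4; lat ⌊1.0230/1⌋ = 1.
Subsquare (5′×2.5′, letters a–x): lon ⌊0.9857/0.0833333⌋ = 11 → l; lat ⌊0.0230/0.0416667⌋ = 0 → a.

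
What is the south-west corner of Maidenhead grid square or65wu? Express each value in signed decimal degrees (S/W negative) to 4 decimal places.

85.8333, 113.8333

Field O=14, R=17: +14·20° lon, +17·10° lat → SW at lon 100°, lat 80°.
Square 6, 5: +6·2° lon, +5·1° lat → SW at lon 112°, lat 85°.
Subsquare w=22, u=20: +22·0.0833333° lon, +20·0.0416667° lat → SW at lon 113.833°, lat 85.8333°.
latitude 85.8333, longitude 113.8333.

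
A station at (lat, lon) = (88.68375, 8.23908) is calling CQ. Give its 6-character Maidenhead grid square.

JR48cq

Offset from 180°W / 90°S: lon 188.2391°, lat 178.6838°.
Field (20°×10°, letters A–R): 188.2391/20 → 9 → J, 178.6838/10 → 17 → R; chars JR.
Square (2°×1°, digits 0–9): 8.2391/2 → 4, 8.6838/1 → 8; chars 48.
Subsquare (5′×2.5′, letters a–x): 0.2391/0.0833333 → 2 → c, 0.6838/0.0416667 → 16 → q; chars cq.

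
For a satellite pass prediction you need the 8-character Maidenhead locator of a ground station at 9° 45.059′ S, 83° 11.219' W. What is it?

Shift to the Maidenhead origin (180°W, 90°S): lon 96.81302, lat 80.24902.
Field: 96.81302/20 → 4 → E, 80.24902/10 → 8 → I; chars EI.
Square: 16.81302/2 → 8, 0.24902/1 → 0; chars 80.
Subsquare: 0.81302/0.0833333 → 9 → j, 0.24902/0.0416667 → 5 → f; chars jf.
Extended square: 0.06302/0.00833333 → 7, 0.04068/0.00416667 → 9; chars 79.

EI80jf79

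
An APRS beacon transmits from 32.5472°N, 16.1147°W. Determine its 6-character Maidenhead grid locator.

IM12wn

Offset from 180°W / 90°S: lon 163.8853°, lat 122.5472°.
Field: 163.8853/20 → 8 → I, 122.5472/10 → 12 → M; chars IM.
Square: 3.8853/2 → 1, 2.5472/1 → 2; chars 12.
Subsquare: 1.8853/0.0833333 → 22 → w, 0.5472/0.0416667 → 13 → n; chars wn.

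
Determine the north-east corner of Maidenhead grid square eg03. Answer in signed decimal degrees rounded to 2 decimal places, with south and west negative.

-26.00, -98.00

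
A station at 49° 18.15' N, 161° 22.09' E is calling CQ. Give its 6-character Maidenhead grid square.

RN09qh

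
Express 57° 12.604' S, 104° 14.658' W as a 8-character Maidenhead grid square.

DD72vs09

Offset from 180°W / 90°S: lon 75.75570°, lat 32.78993°.
Field: 75.75570/20 → 3 → D, 32.78993/10 → 3 → D; chars DD.
Square: 15.75570/2 → 7, 2.78993/1 → 2; chars 72.
Subsquare: 1.75570/0.0833333 → 21 → v, 0.78993/0.0416667 → 18 → s; chars vs.
Extended square: 0.00570/0.00833333 → 0, 0.03993/0.00416667 → 9; chars 09.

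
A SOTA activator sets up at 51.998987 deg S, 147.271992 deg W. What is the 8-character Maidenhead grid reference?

BD68ia70

Offset from 180°W / 90°S: lon 32.72801°, lat 38.00101°.
Field: lon ⌊32.72801/20⌋ = 1 → B; lat ⌊38.00101/10⌋ = 3 → D.
Square: lon ⌊12.72801/2⌋ = 6; lat ⌊8.00101/1⌋ = 8.
Subsquare: lon ⌊0.72801/0.0833333⌋ = 8 → i; lat ⌊0.00101/0.0416667⌋ = 0 → a.
Extended square: lon ⌊0.06134/0.00833333⌋ = 7; lat ⌊0.00101/0.00416667⌋ = 0.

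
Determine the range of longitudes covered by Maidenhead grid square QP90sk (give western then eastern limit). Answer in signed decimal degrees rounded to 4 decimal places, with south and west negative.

159.5000, 159.5833

Field Q=16, P=15: +16·20° lon, +15·10° lat → SW at lon 140°, lat 60°.
Square 9, 0: +9·2° lon, +0·1° lat → SW at lon 158°, lat 60°.
Subsquare s=18, k=10: +18·0.0833333° lon, +10·0.0416667° lat → SW at lon 159.5°, lat 60.4167°.
Cell spans 0.0833333° lon × 0.0416667° lat.
west 159.5000, east 159.5833.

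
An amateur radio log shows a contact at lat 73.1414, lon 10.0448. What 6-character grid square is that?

JQ53ad

Shift to the Maidenhead origin (180°W, 90°S): lon 190.0448, lat 163.1414.
Field: lon ⌊190.0448/20⌋ = 9 → J; lat ⌊163.1414/10⌋ = 16 → Q.
Square: lon ⌊10.0448/2⌋ = 5; lat ⌊3.1414/1⌋ = 3.
Subsquare: lon ⌊0.0448/0.0833333⌋ = 0 → a; lat ⌊0.1414/0.0416667⌋ = 3 → d.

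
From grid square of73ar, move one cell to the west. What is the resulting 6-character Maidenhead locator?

OF63xr

Longitude subsquare a = 0; −1 → -1, wraps to 23 = x, carry into square.
Longitude square 7; −1 → 6.
The latitude characters are unchanged.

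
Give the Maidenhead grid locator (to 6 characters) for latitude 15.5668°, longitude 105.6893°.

OK25un

Add 180° to longitude and 90° to latitude: 285.6893, 105.5668.
Field: lon ⌊285.6893/20⌋ = 14 → O; lat ⌊105.5668/10⌋ = 10 → K.
Square: lon ⌊5.6893/2⌋ = 2; lat ⌊5.5668/1⌋ = 5.
Subsquare: lon ⌊1.6893/0.0833333⌋ = 20 → u; lat ⌊0.5668/0.0416667⌋ = 13 → n.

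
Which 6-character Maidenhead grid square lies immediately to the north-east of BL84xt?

BL94au

Longitude subsquare x = 23; +1 → 24, wraps to 0 = a, carry into square.
Longitude square 8; +1 → 9.
Latitude subsquare t = 19; +1 → 20 = u.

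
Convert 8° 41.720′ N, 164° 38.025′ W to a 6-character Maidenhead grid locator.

AJ78qq

Add 180° to longitude and 90° to latitude: 15.3663, 98.6953.
Field: 15.3663/20 → 0 → A, 98.6953/10 → 9 → J; chars AJ.
Square: 15.3663/2 → 7, 8.6953/1 → 8; chars 78.
Subsquare: 1.3663/0.0833333 → 16 → q, 0.6953/0.0416667 → 16 → q; chars qq.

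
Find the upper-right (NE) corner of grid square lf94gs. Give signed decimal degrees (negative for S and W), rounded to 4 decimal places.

Field L=11, F=5: +11·20° lon, +5·10° lat → SW at lon 40°, lat -40°.
Square 9, 4: +9·2° lon, +4·1° lat → SW at lon 58°, lat -36°.
Subsquare g=6, s=18: +6·0.0833333° lon, +18·0.0416667° lat → SW at lon 58.5°, lat -35.25°.
Cell spans 0.0833333° lon × 0.0416667° lat. NE corner is SW corner plus one full cell.
latitude -35.2083, longitude 58.5833.

-35.2083, 58.5833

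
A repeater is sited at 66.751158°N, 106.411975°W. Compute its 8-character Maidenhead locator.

Shift to the Maidenhead origin (180°W, 90°S): lon 73.58803, lat 156.75116.
Field (20°×10°, letters A–R): lon ⌊73.58803/20⌋ = 3 → D; lat ⌊156.75116/10⌋ = 15 → P.
Square (2°×1°, digits 0–9): lon ⌊13.58803/2⌋ = 6; lat ⌊6.75116/1⌋ = 6.
Subsquare (5′×2.5′, letters a–x): lon ⌊1.58803/0.0833333⌋ = 19 → t; lat ⌊0.75116/0.0416667⌋ = 18 → s.
Extended square (30″×15″, digits 0–9): lon ⌊0.00469/0.00833333⌋ = 0; lat ⌊0.00116/0.00416667⌋ = 0.

DP66ts00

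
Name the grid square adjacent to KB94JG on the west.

Longitude subsquare j = 9; −1 → 8 = i.
The latitude characters are unchanged.

KB94ig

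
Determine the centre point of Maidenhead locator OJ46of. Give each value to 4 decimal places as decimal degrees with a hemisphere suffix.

6.2292° N, 109.2083° E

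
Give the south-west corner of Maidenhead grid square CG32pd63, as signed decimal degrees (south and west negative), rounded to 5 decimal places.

-27.86250, -132.70000

Field C=2, G=6: +2·20° lon, +6·10° lat → SW at lon -140°, lat -30°.
Square 3, 2: +3·2° lon, +2·1° lat → SW at lon -134°, lat -28°.
Subsquare p=15, d=3: +15·0.0833333° lon, +3·0.0416667° lat → SW at lon -132.75°, lat -27.875°.
Extended square 6, 3: +6·0.00833333° lon, +3·0.00416667° lat → SW at lon -132.7°, lat -27.8625°.
latitude -27.86250, longitude -132.70000.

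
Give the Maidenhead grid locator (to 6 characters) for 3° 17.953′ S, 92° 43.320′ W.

EI36pq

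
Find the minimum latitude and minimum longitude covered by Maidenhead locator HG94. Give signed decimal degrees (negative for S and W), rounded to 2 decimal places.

Field H=7, G=6: +7·20° lon, +6·10° lat → SW at lon -40°, lat -30°.
Square 9, 4: +9·2° lon, +4·1° lat → SW at lon -22°, lat -26°.
latitude -26.00, longitude -22.00.

-26.00, -22.00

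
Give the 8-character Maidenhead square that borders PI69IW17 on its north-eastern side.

Longitude extended square 1; +1 → 2.
Latitude extended square 7; +1 → 8.

PI69iw28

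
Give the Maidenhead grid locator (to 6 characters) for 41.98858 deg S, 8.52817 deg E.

JE48ga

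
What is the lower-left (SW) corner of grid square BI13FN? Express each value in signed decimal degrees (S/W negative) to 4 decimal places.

Field B=1, I=8: +1·20° lon, +8·10° lat → SW at lon -160°, lat -10°.
Square 1, 3: +1·2° lon, +3·1° lat → SW at lon -158°, lat -7°.
Subsquare f=5, n=13: +5·0.0833333° lon, +13·0.0416667° lat → SW at lon -157.583°, lat -6.45833°.
latitude -6.4583, longitude -157.5833.

-6.4583, -157.5833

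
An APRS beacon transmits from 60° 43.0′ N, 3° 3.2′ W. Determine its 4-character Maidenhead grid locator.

Shift to the Maidenhead origin (180°W, 90°S): lon 176.95, lat 150.72.
Field (20°×10°, letters A–R): 176.95/20 → 8 → I, 150.72/10 → 15 → P; chars IP.
Square (2°×1°, digits 0–9): 16.95/2 → 8, 0.72/1 → 0; chars 80.

IP80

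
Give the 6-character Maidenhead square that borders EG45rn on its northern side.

Latitude subsquare n = 13; +1 → 14 = o.
The longitude characters are unchanged.

EG45ro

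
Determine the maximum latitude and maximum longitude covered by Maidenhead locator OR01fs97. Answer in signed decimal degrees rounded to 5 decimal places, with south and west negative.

81.78333, 100.50000

Field O=14, R=17: +14·20° lon, +17·10° lat → SW at lon 100°, lat 80°.
Square 0, 1: +0·2° lon, +1·1° lat → SW at lon 100°, lat 81°.
Subsquare f=5, s=18: +5·0.0833333° lon, +18·0.0416667° lat → SW at lon 100.417°, lat 81.75°.
Extended square 9, 7: +9·0.00833333° lon, +7·0.00416667° lat → SW at lon 100.492°, lat 81.7792°.
Cell spans 0.00833333° lon × 0.00416667° lat. NE corner is SW corner plus one full cell.
latitude 81.78333, longitude 100.50000.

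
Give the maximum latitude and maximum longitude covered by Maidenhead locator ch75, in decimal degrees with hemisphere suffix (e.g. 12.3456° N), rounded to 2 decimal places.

Field C=2, H=7: +2·20° lon, +7·10° lat → SW at lon -140°, lat -20°.
Square 7, 5: +7·2° lon, +5·1° lat → SW at lon -126°, lat -15°.
Cell spans 2° lon × 1° lat. NE corner is SW corner plus one full cell.
latitude 14.00° S, longitude 124.00° W.

14.00° S, 124.00° W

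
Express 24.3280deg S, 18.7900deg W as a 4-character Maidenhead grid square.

IG05

Shift to the Maidenhead origin (180°W, 90°S): lon 161.21, lat 65.67.
Field (20°×10°, letters A–R): lon ⌊161.21/20⌋ = 8 → I; lat ⌊65.67/10⌋ = 6 → G.
Square (2°×1°, digits 0–9): lon ⌊1.21/2⌋ = 0; lat ⌊5.67/1⌋ = 5.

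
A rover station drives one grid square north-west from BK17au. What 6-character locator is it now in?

Longitude subsquare a = 0; −1 → -1, wraps to 23 = x, carry into square.
Longitude square 1; −1 → 0.
Latitude subsquare u = 20; +1 → 21 = v.

BK07xv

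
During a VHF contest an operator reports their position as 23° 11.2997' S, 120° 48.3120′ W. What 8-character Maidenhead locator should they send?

Offset from 180°W / 90°S: lon 59.19480°, lat 66.81167°.
Field: lon ⌊59.19480/20⌋ = 2 → C; lat ⌊66.81167/10⌋ = 6 → G.
Square: lon ⌊19.19480/2⌋ = 9; lat ⌊6.81167/1⌋ = 6.
Subsquare: lon ⌊1.19480/0.0833333⌋ = 14 → o; lat ⌊0.81167/0.0416667⌋ = 19 → t.
Extended square: lon ⌊0.02813/0.00833333⌋ = 3; lat ⌊0.02001/0.00416667⌋ = 4.

CG96ot34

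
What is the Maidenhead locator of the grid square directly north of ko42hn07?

KO42hn08

Latitude extended square 7; +1 → 8.
The longitude characters are unchanged.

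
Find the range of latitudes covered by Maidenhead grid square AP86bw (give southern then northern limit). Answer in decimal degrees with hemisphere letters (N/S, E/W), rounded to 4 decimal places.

66.9167° N, 66.9583° N

Field A=0, P=15: +0·20° lon, +15·10° lat → SW at lon -180°, lat 60°.
Square 8, 6: +8·2° lon, +6·1° lat → SW at lon -164°, lat 66°.
Subsquare b=1, w=22: +1·0.0833333° lon, +22·0.0416667° lat → SW at lon -163.917°, lat 66.9167°.
Cell spans 0.0833333° lon × 0.0416667° lat.
south 66.9167° N, north 66.9583° N.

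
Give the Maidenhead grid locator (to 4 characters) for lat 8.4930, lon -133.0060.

CJ38

Add 180° to longitude and 90° to latitude: 46.99, 98.49.
Field: 46.99/20 → 2 → C, 98.49/10 → 9 → J; chars CJ.
Square: 6.99/2 → 3, 8.49/1 → 8; chars 38.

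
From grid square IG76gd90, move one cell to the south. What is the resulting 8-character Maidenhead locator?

IG76gc99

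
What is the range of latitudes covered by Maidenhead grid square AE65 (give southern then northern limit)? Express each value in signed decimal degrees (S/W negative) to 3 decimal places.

Field A=0, E=4: +0·20° lon, +4·10° lat → SW at lon -180°, lat -50°.
Square 6, 5: +6·2° lon, +5·1° lat → SW at lon -168°, lat -45°.
Cell spans 2° lon × 1° lat.
south -45.000, north -44.000.

-45.000, -44.000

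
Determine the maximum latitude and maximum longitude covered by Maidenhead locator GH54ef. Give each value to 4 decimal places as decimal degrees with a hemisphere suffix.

Field G=6, H=7: +6·20° lon, +7·10° lat → SW at lon -60°, lat -20°.
Square 5, 4: +5·2° lon, +4·1° lat → SW at lon -50°, lat -16°.
Subsquare e=4, f=5: +4·0.0833333° lon, +5·0.0416667° lat → SW at lon -49.6667°, lat -15.7917°.
Cell spans 0.0833333° lon × 0.0416667° lat. NE corner is SW corner plus one full cell.
latitude 15.7500° S, longitude 49.5833° W.

15.7500° S, 49.5833° W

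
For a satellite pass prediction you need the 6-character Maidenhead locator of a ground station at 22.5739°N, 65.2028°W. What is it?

Offset from 180°W / 90°S: lon 114.7972°, lat 112.5739°.
Field: lon ⌊114.7972/20⌋ = 5 → F; lat ⌊112.5739/10⌋ = 11 → L.
Square: lon ⌊14.7972/2⌋ = 7; lat ⌊2.5739/1⌋ = 2.
Subsquare: lon ⌊0.7972/0.0833333⌋ = 9 → j; lat ⌊0.5739/0.0416667⌋ = 13 → n.

FL72jn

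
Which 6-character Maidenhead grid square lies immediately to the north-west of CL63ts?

CL63st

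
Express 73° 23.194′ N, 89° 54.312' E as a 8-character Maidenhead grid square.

NQ43wj82

Offset from 180°W / 90°S: lon 269.90520°, lat 163.38657°.
Field (20°×10°, letters A–R): 269.90520/20 → 13 → N, 163.38657/10 → 16 → Q; chars NQ.
Square (2°×1°, digits 0–9): 9.90520/2 → 4, 3.38657/1 → 3; chars 43.
Subsquare (5′×2.5′, letters a–x): 1.90520/0.0833333 → 22 → w, 0.38657/0.0416667 → 9 → j; chars wj.
Extended square (30″×15″, digits 0–9): 0.07187/0.00833333 → 8, 0.01157/0.00416667 → 2; chars 82.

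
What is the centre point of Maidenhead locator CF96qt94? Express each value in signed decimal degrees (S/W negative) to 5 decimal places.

-33.18958, -120.58750

Field C=2, F=5: +2·20° lon, +5·10° lat → SW at lon -140°, lat -40°.
Square 9, 6: +9·2° lon, +6·1° lat → SW at lon -122°, lat -34°.
Subsquare q=16, t=19: +16·0.0833333° lon, +19·0.0416667° lat → SW at lon -120.667°, lat -33.2083°.
Extended square 9, 4: +9·0.00833333° lon, +4·0.00416667° lat → SW at lon -120.592°, lat -33.1917°.
Cell spans 0.00833333° lon × 0.00416667° lat. Centre is SW corner plus half of each.
latitude -33.18958, longitude -120.58750.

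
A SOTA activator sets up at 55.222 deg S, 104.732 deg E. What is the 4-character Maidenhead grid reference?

Add 180° to longitude and 90° to latitude: 284.73, 34.78.
Field: 284.73/20 → 14 → O, 34.78/10 → 3 → D; chars OD.
Square: 4.73/2 → 2, 4.78/1 → 4; chars 24.

OD24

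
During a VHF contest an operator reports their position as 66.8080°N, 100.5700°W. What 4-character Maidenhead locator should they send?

DP96

Shift to the Maidenhead origin (180°W, 90°S): lon 79.43, lat 156.81.
Field: 79.43/20 → 3 → D, 156.81/10 → 15 → P; chars DP.
Square: 19.43/2 → 9, 6.81/1 → 6; chars 96.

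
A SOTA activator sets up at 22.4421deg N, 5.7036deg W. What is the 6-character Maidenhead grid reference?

Offset from 180°W / 90°S: lon 174.2964°, lat 112.4421°.
Field: lon ⌊174.2964/20⌋ = 8 → I; lat ⌊112.4421/10⌋ = 11 → L.
Square: lon ⌊14.2964/2⌋ = 7; lat ⌊2.4421/1⌋ = 2.
Subsquare: lon ⌊0.2964/0.0833333⌋ = 3 → d; lat ⌊0.4421/0.0416667⌋ = 10 → k.

IL72dk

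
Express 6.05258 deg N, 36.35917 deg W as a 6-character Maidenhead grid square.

HJ16tb

Add 180° to longitude and 90° to latitude: 143.6408, 96.0526.
Field (20°×10°, letters A–R): 143.6408/20 → 7 → H, 96.0526/10 → 9 → J; chars HJ.
Square (2°×1°, digits 0–9): 3.6408/2 → 1, 6.0526/1 → 6; chars 16.
Subsquare (5′×2.5′, letters a–x): 1.6408/0.0833333 → 19 → t, 0.0526/0.0416667 → 1 → b; chars tb.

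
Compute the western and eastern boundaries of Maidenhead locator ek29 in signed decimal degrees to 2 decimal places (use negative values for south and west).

Field E=4, K=10: +4·20° lon, +10·10° lat → SW at lon -100°, lat 10°.
Square 2, 9: +2·2° lon, +9·1° lat → SW at lon -96°, lat 19°.
Cell spans 2° lon × 1° lat.
west -96.00, east -94.00.

-96.00, -94.00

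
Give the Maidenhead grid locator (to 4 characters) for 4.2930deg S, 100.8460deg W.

DI95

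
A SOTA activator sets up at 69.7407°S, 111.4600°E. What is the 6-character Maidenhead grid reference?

OC50rg

Offset from 180°W / 90°S: lon 291.4600°, lat 20.2593°.
Field: lon ⌊291.4600/20⌋ = 14 → O; lat ⌊20.2593/10⌋ = 2 → C.
Square: lon ⌊11.4600/2⌋ = 5; lat ⌊0.2593/1⌋ = 0.
Subsquare: lon ⌊1.4600/0.0833333⌋ = 17 → r; lat ⌊0.2593/0.0416667⌋ = 6 → g.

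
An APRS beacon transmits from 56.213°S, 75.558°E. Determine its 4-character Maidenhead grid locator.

Shift to the Maidenhead origin (180°W, 90°S): lon 255.56, lat 33.79.
Field: 255.56/20 → 12 → M, 33.79/10 → 3 → D; chars MD.
Square: 15.56/2 → 7, 3.79/1 → 3; chars 73.

MD73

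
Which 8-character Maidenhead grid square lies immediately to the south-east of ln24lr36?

LN24lr45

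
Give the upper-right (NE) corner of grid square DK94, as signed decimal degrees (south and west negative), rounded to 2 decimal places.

15.00, -100.00

Field D=3, K=10: +3·20° lon, +10·10° lat → SW at lon -120°, lat 10°.
Square 9, 4: +9·2° lon, +4·1° lat → SW at lon -102°, lat 14°.
Cell spans 2° lon × 1° lat. NE corner is SW corner plus one full cell.
latitude 15.00, longitude -100.00.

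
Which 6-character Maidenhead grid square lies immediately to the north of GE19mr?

GE19ms

Latitude subsquare r = 17; +1 → 18 = s.
The longitude characters are unchanged.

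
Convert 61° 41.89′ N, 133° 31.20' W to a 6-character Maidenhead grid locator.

Offset from 180°W / 90°S: lon 46.4800°, lat 151.6982°.
Field (20°×10°, letters A–R): 46.4800/20 → 2 → C, 151.6982/10 → 15 → P; chars CP.
Square (2°×1°, digits 0–9): 6.4800/2 → 3, 1.6982/1 → 1; chars 31.
Subsquare (5′×2.5′, letters a–x): 0.4800/0.0833333 → 5 → f, 0.6982/0.0416667 → 16 → q; chars fq.

CP31fq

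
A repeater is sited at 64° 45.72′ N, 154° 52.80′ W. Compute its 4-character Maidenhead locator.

Add 180° to longitude and 90° to latitude: 25.12, 154.76.
Field: 25.12/20 → 1 → B, 154.76/10 → 15 → P; chars BP.
Square: 5.12/2 → 2, 4.76/1 → 4; chars 24.

BP24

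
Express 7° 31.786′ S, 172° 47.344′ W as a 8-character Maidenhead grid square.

AI32ol52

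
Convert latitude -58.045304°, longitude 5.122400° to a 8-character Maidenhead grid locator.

Shift to the Maidenhead origin (180°W, 90°S): lon 185.12240, lat 31.95470.
Field (20°×10°, letters A–R): lon ⌊185.12240/20⌋ = 9 → J; lat ⌊31.95470/10⌋ = 3 → D.
Square (2°×1°, digits 0–9): lon ⌊5.12240/2⌋ = 2; lat ⌊1.95470/1⌋ = 1.
Subsquare (5′×2.5′, letters a–x): lon ⌊1.12240/0.0833333⌋ = 13 → n; lat ⌊0.95470/0.0416667⌋ = 22 → w.
Extended square (30″×15″, digits 0–9): lon ⌊0.03907/0.00833333⌋ = 4; lat ⌊0.03803/0.00416667⌋ = 9.

JD21nw49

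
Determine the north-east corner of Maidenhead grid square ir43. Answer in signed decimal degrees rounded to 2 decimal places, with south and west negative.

Field I=8, R=17: +8·20° lon, +17·10° lat → SW at lon -20°, lat 80°.
Square 4, 3: +4·2° lon, +3·1° lat → SW at lon -12°, lat 83°.
Cell spans 2° lon × 1° lat. NE corner is SW corner plus one full cell.
latitude 84.00, longitude -10.00.

84.00, -10.00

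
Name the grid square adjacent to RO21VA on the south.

Latitude subsquare a = 0; −1 → -1, wraps to 23 = x, carry into square.
Latitude square 1; −1 → 0.
The longitude characters are unchanged.

RO20vx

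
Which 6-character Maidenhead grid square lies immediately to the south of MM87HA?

MM86hx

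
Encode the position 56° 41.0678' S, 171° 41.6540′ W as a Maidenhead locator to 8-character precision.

Offset from 180°W / 90°S: lon 8.30577°, lat 33.31554°.
Field: lon ⌊8.30577/20⌋ = 0 → A; lat ⌊33.31554/10⌋ = 3 → D.
Square: lon ⌊8.30577/2⌋ = 4; lat ⌊3.31554/1⌋ = 3.
Subsquare: lon ⌊0.30577/0.0833333⌋ = 3 → d; lat ⌊0.31554/0.0416667⌋ = 7 → h.
Extended square: lon ⌊0.05577/0.00833333⌋ = 6; lat ⌊0.02387/0.00416667⌋ = 5.

AD43dh65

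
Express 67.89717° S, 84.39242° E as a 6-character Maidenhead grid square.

NC22ec

Shift to the Maidenhead origin (180°W, 90°S): lon 264.3924, lat 22.1028.
Field: lon ⌊264.3924/20⌋ = 13 → N; lat ⌊22.1028/10⌋ = 2 → C.
Square: lon ⌊4.3924/2⌋ = 2; lat ⌊2.1028/1⌋ = 2.
Subsquare: lon ⌊0.3924/0.0833333⌋ = 4 → e; lat ⌊0.1028/0.0416667⌋ = 2 → c.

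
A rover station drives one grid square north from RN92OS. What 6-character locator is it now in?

RN92ot

Latitude subsquare s = 18; +1 → 19 = t.
The longitude characters are unchanged.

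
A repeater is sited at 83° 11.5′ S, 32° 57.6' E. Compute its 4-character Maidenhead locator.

Add 180° to longitude and 90° to latitude: 212.96, 6.81.
Field (20°×10°, letters A–R): 212.96/20 → 10 → K, 6.81/10 → 0 → A; chars KA.
Square (2°×1°, digits 0–9): 12.96/2 → 6, 6.81/1 → 6; chars 66.

KA66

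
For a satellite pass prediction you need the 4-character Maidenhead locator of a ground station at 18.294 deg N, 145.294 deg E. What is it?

QK28

Shift to the Maidenhead origin (180°W, 90°S): lon 325.29, lat 108.29.
Field: lon ⌊325.29/20⌋ = 16 → Q; lat ⌊108.29/10⌋ = 10 → K.
Square: lon ⌊5.29/2⌋ = 2; lat ⌊8.29/1⌋ = 8.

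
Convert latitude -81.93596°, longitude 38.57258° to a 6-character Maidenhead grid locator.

Add 180° to longitude and 90° to latitude: 218.5726, 8.0640.
Field: 218.5726/20 → 10 → K, 8.0640/10 → 0 → A; chars KA.
Square: 18.5726/2 → 9, 8.0640/1 → 8; chars 98.
Subsquare: 0.5726/0.0833333 → 6 → g, 0.0640/0.0416667 → 1 → b; chars gb.

KA98gb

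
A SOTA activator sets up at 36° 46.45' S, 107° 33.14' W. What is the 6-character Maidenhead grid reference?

DF63ff

Offset from 180°W / 90°S: lon 72.4477°, lat 53.2258°.
Field (20°×10°, letters A–R): 72.4477/20 → 3 → D, 53.2258/10 → 5 → F; chars DF.
Square (2°×1°, digits 0–9): 12.4477/2 → 6, 3.2258/1 → 3; chars 63.
Subsquare (5′×2.5′, letters a–x): 0.4477/0.0833333 → 5 → f, 0.2258/0.0416667 → 5 → f; chars ff.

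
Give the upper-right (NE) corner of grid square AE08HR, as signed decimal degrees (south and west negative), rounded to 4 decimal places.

-41.2500, -179.3333

Field A=0, E=4: +0·20° lon, +4·10° lat → SW at lon -180°, lat -50°.
Square 0, 8: +0·2° lon, +8·1° lat → SW at lon -180°, lat -42°.
Subsquare h=7, r=17: +7·0.0833333° lon, +17·0.0416667° lat → SW at lon -179.417°, lat -41.2917°.
Cell spans 0.0833333° lon × 0.0416667° lat. NE corner is SW corner plus one full cell.
latitude -41.2500, longitude -179.3333.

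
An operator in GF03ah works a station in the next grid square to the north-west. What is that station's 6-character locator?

FF93xi

Longitude subsquare a = 0; −1 → -1, wraps to 23 = x, carry into square.
Longitude square 0; −1 → -1, wraps to 9, carry into field.
Longitude field G = 6; −1 → 5 = F.
Latitude subsquare h = 7; +1 → 8 = i.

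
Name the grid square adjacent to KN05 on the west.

Longitude square 0; −1 → -1, wraps to 9, carry into field.
Longitude field K = 10; −1 → 9 = J.
The latitude characters are unchanged.

JN95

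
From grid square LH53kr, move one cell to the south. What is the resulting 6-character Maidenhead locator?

Latitude subsquare r = 17; −1 → 16 = q.
The longitude characters are unchanged.

LH53kq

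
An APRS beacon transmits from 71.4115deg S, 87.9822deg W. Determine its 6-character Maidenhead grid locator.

Add 180° to longitude and 90° to latitude: 92.0178, 18.5885.
Field (20°×10°, letters A–R): lon ⌊92.0178/20⌋ = 4 → E; lat ⌊18.5885/10⌋ = 1 → B.
Square (2°×1°, digits 0–9): lon ⌊12.0178/2⌋ = 6; lat ⌊8.5885/1⌋ = 8.
Subsquare (5′×2.5′, letters a–x): lon ⌊0.0178/0.0833333⌋ = 0 → a; lat ⌊0.5885/0.0416667⌋ = 14 → o.

EB68ao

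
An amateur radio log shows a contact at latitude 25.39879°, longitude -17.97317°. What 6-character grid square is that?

Shift to the Maidenhead origin (180°W, 90°S): lon 162.0268, lat 115.3988.
Field: 162.0268/20 → 8 → I, 115.3988/10 → 11 → L; chars IL.
Square: 2.0268/2 → 1, 5.3988/1 → 5; chars 15.
Subsquare: 0.0268/0.0833333 → 0 → a, 0.3988/0.0416667 → 9 → j; chars aj.

IL15aj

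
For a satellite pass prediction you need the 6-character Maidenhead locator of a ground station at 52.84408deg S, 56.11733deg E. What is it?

Add 180° to longitude and 90° to latitude: 236.1173, 37.1559.
Field: lon ⌊236.1173/20⌋ = 11 → L; lat ⌊37.1559/10⌋ = 3 → D.
Square: lon ⌊16.1173/2⌋ = 8; lat ⌊7.1559/1⌋ = 7.
Subsquare: lon ⌊0.1173/0.0833333⌋ = 1 → b; lat ⌊0.1559/0.0416667⌋ = 3 → d.

LD87bd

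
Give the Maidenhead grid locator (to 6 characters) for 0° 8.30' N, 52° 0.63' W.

GJ30xd

Offset from 180°W / 90°S: lon 127.9895°, lat 90.1383°.
Field: lon ⌊127.9895/20⌋ = 6 → G; lat ⌊90.1383/10⌋ = 9 → J.
Square: lon ⌊7.9895/2⌋ = 3; lat ⌊0.1383/1⌋ = 0.
Subsquare: lon ⌊1.9895/0.0833333⌋ = 23 → x; lat ⌊0.1383/0.0416667⌋ = 3 → d.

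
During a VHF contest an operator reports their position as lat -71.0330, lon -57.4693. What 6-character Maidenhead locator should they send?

Add 180° to longitude and 90° to latitude: 122.5307, 18.9670.
Field (20°×10°, letters A–R): lon ⌊122.5307/20⌋ = 6 → G; lat ⌊18.9670/10⌋ = 1 → B.
Square (2°×1°, digits 0–9): lon ⌊2.5307/2⌋ = 1; lat ⌊8.9670/1⌋ = 8.
Subsquare (5′×2.5′, letters a–x): lon ⌊0.5307/0.0833333⌋ = 6 → g; lat ⌊0.9670/0.0416667⌋ = 23 → x.

GB18gx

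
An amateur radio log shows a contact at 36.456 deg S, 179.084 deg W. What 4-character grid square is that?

Add 180° to longitude and 90° to latitude: 0.92, 53.54.
Field: lon ⌊0.92/20⌋ = 0 → A; lat ⌊53.54/10⌋ = 5 → F.
Square: lon ⌊0.92/2⌋ = 0; lat ⌊3.54/1⌋ = 3.

AF03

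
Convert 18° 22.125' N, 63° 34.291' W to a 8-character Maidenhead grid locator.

FK88fi18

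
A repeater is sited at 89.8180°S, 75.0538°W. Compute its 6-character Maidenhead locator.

FA20le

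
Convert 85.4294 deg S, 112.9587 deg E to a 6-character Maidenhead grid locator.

OA64ln

Shift to the Maidenhead origin (180°W, 90°S): lon 292.9587, lat 4.5706.
Field (20°×10°, letters A–R): 292.9587/20 → 14 → O, 4.5706/10 → 0 → A; chars OA.
Square (2°×1°, digits 0–9): 12.9587/2 → 6, 4.5706/1 → 4; chars 64.
Subsquare (5′×2.5′, letters a–x): 0.9587/0.0833333 → 11 → l, 0.5706/0.0416667 → 13 → n; chars ln.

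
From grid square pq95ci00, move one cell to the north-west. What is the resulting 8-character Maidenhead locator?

Longitude extended square 0; −1 → -1, wraps to 9, carry into subsquare.
Longitude subsquare c = 2; −1 → 1 = b.
Latitude extended square 0; +1 → 1.

PQ95bi91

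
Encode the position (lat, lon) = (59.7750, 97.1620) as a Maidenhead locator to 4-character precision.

NO89

Add 180° to longitude and 90° to latitude: 277.16, 149.78.
Field (20°×10°, letters A–R): lon ⌊277.16/20⌋ = 13 → N; lat ⌊149.78/10⌋ = 14 → O.
Square (2°×1°, digits 0–9): lon ⌊17.16/2⌋ = 8; lat ⌊9.78/1⌋ = 9.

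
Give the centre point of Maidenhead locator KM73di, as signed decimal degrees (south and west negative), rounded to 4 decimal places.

33.3542, 34.2917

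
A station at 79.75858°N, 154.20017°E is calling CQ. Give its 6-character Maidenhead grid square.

QQ79cs

Shift to the Maidenhead origin (180°W, 90°S): lon 334.2002, lat 169.7586.
Field: 334.2002/20 → 16 → Q, 169.7586/10 → 16 → Q; chars QQ.
Square: 14.2002/2 → 7, 9.7586/1 → 9; chars 79.
Subsquare: 0.2002/0.0833333 → 2 → c, 0.7586/0.0416667 → 18 → s; chars cs.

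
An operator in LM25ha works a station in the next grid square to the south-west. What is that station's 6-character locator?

LM24gx

Longitude subsquare h = 7; −1 → 6 = g.
Latitude subsquare a = 0; −1 → -1, wraps to 23 = x, carry into square.
Latitude square 5; −1 → 4.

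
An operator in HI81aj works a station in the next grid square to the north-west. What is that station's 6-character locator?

Longitude subsquare a = 0; −1 → -1, wraps to 23 = x, carry into square.
Longitude square 8; −1 → 7.
Latitude subsquare j = 9; +1 → 10 = k.

HI71xk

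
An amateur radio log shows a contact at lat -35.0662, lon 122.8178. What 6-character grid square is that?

PF14jw

Offset from 180°W / 90°S: lon 302.8178°, lat 54.9338°.
Field: lon ⌊302.8178/20⌋ = 15 → P; lat ⌊54.9338/10⌋ = 5 → F.
Square: lon ⌊2.8178/2⌋ = 1; lat ⌊4.9338/1⌋ = 4.
Subsquare: lon ⌊0.8178/0.0833333⌋ = 9 → j; lat ⌊0.9338/0.0416667⌋ = 22 → w.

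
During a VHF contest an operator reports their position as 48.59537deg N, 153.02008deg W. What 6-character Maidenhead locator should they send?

BN38lo

Add 180° to longitude and 90° to latitude: 26.9799, 138.5954.
Field: lon ⌊26.9799/20⌋ = 1 → B; lat ⌊138.5954/10⌋ = 13 → N.
Square: lon ⌊6.9799/2⌋ = 3; lat ⌊8.5954/1⌋ = 8.
Subsquare: lon ⌊0.9799/0.0833333⌋ = 11 → l; lat ⌊0.5954/0.0416667⌋ = 14 → o.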